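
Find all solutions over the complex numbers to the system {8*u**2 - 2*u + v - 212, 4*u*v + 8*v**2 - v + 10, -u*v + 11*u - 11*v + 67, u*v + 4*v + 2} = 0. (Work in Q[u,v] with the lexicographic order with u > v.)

{(-5, 2)}

Compute a lex Gröbner basis by Buchberger's algorithm.
f_1 = 8*u**2 - 2*u + v - 212, LT = u**2.
f_2 = 4*u*v + 8*v**2 - v + 10, LT = u*v.
f_3 = -u*v + 11*u - 11*v + 67, LT = u*v.
f_4 = u*v + 4*v + 2, LT = u*v.

S(f_1,f_2): lcm = u**2*v. S = -2*u*v**2 - 5/2*u + 1/8*v**2 - 53/2*v.
  reduce S modulo (f_1, f_2, f_3, f_4):
  remainder -5/2*u + 4*v**3 - 3/8*v**2 - 43/2*v ≠ 0; add h_5 = -5/2*u + 4*v**3 - 3/8*v**2 - 43/2*v to the basis.

S(f_1,f_3): lcm = u**2*v. S = 11*u**2 - 45/4*u*v + 67*u + 1/8*v**2 - 53/2*v.
  reduce S modulo (f_1, f_2, f_3, f_4, h_5):
  remainder 558/5*v**3 + 973/80*v**2 - 50443/80*v + 2557/8 ≠ 0; add h_6 = 558/5*v**3 + 973/80*v**2 - 50443/80*v + 2557/8 to the basis.

S(f_1,f_4): lcm = u**2*v. S = -17/4*u*v - 2*u + 1/8*v**2 - 53/2*v.
  reduce S modulo (f_1, f_2, f_3, f_4, h_5, h_6):
  remainder 20699/2232*v**2 - 126967/4464*v + 44171/2232 ≠ 0; add h_7 = 20699/2232*v**2 - 126967/4464*v + 44171/2232 to the basis.

S(f_2,f_3): lcm = u*v. S = 11*u + 2*v**2 - 45/4*v + 139/2.
  reduce S modulo (f_1, f_2, f_3, f_4, h_5, h_6, h_7):
  remainder -132707/11828*v + 132707/5914 ≠ 0; add h_8 = -132707/11828*v + 132707/5914 to the basis.

The other S-polynomials (S(f_2,f_4), S(f_3,f_4), S(f_1,h_5), S(f_2,h_5), S(f_3,h_5), S(f_4,h_5), S(f_1,h_6), S(f_2,h_6), S(f_3,h_6), S(f_4,h_6), S(h_5,h_6), S(f_1,h_7), S(f_2,h_7), S(f_3,h_7), S(f_4,h_7), S(h_5,h_7), S(h_6,h_7), S(f_1,h_8), S(f_2,h_8), S(f_3,h_8), S(f_4,h_8), S(h_5,h_8), S(h_6,h_8), S(h_7,h_8)) all reduce to 0 modulo the current basis, so we have a Gröbner basis.
Inter-reduce: drop elements whose leading term is divisible by another's, tail-reduce, and make monic.
Reduced Gröbner basis: {u + 5, v - 2}.

Since the basis is lex-ordered, v - 2 is univariate in v. Its roots are {2}. Back-substituting each root into the other basis elements fixes the other coordinates.
  v = 2: the earlier basis element becomes u + 5 = 0, giving u = -5 — point (-5, 2).
This is the nonlinear analogue of row-reducing a linear system.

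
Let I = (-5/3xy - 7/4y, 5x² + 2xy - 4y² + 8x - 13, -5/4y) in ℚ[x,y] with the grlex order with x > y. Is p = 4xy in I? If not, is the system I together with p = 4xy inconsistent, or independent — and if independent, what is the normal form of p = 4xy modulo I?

4xy lies in I (it reduces to 0).

First compute the reduced Gröbner basis of I by Buchberger's algorithm.
f_1 = -5/3xy - 7/4y, LT = xy.
f_2 = 5x² + 2xy - 4y² + 8x - 13, LT = x².
f_3 = -5/4y, LT = y.

The S-polynomials (S(f_1,f_2), S(f_1,f_3), S(f_2,f_3)) all reduce to 0 modulo the current basis, so we have a Gröbner basis.
Inter-reduce: drop elements whose leading term is divisible by another's, tail-reduce, and make monic.
Reduced Gröbner basis: {x² + 8/5x - 13/5, y}.
Label its elements g_1 = x² + 8/5x - 13/5, g_2 = y.

Reduce p = 4xy modulo G:
  leading term xy: subtract (4x)·g_2 from 4xy → 0
  normal form = 0.
Since the normal form is 0, p ∈ I.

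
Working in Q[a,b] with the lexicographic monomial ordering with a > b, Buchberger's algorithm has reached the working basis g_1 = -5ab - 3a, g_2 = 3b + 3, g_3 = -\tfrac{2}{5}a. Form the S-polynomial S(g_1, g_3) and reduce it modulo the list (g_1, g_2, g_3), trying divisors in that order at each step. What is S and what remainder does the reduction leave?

S(g_1, g_3) = \tfrac{3}{5}a; remainder on division = 0.

lcm(LM(g_1), LM(g_3)) = ab.
S = (lcm/LT(g_1))·g_1 − (lcm/LT(g_3))·g_3 = \tfrac{3}{5}a.
Reduce S modulo (g_1, g_2, g_3) in that order:
  leading term a: subtract (-\tfrac{3}{2})·g_3 from \tfrac{3}{5}a → 0
The remainder is 0, so this S-polynomial contributes no new basis element.
An S-polynomial is built so that the two leading terms cancel; whether anything survives reduction is exactly the Gröbner-basis criterion.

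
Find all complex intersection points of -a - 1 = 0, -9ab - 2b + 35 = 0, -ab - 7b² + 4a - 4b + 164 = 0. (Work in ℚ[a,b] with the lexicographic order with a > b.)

{(-1, -5)}

Compute a lex Gröbner basis by Buchberger's algorithm.
f_1 = -a - 1, LT = a.
f_2 = -9ab - 2b + 35, LT = ab.
f_3 = -ab + 4a - 7b² - 4b + 164, LT = ab.

S(f_1,f_2): lcm = ab. S = 7/9b + 35/9.
  leading term b: no divisor's leading term divides it; move 7/9b to the remainder.
  leading term 1: no divisor's leading term divides it; move 35/9 to the remainder.
  remainder 7/9b + 35/9 ≠ 0; add h_4 = 7/9b + 35/9 to the basis.

The other S-polynomials (S(f_1,f_3), S(f_2,f_3), S(f_1,h_4), S(f_2,h_4), S(f_3,h_4)) all reduce to 0 modulo the current basis, so we have a Gröbner basis.
Inter-reduce: drop elements whose leading term is divisible by another's, tail-reduce, and make monic.
Reduced Gröbner basis: {a + 1, b + 5}.

A lex Gröbner basis eliminates variables successively. Here b + 5 depends only on b, with roots {-5}; lifting each root through the earlier basis elements recovers the full solutions.
  b = -5: the earlier basis element becomes a + 1 = 0, giving a = -1 — point (-1, -5).
Each listed point satisfies every original equation (direct substitution).
A lex Gröbner basis triangularizes the system, enabling back-substitution.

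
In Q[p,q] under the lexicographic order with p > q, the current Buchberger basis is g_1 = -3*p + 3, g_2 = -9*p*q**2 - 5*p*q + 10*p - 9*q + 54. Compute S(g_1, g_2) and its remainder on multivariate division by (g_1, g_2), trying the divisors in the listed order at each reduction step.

lcm(LM(g_1), LM(g_2)) = p*q**2.
S = (lcm/LT(g_1))·g_1 − (lcm/LT(g_2))·g_2 = -5/9*p*q + 10/9*p - q**2 - q + 6.
Reduce S modulo (g_1, g_2) in that order:
  leading term p*q: subtract (5/27*q)·g_1 from -5/9*p*q + 10/9*p - q**2 - q + 6 → 10/9*p - q**2 - 14/9*q + 6
  leading term p: subtract (-10/27)·g_1 from 10/9*p - q**2 - 14/9*q + 6 → -q**2 - 14/9*q + 64/9
  leading term q**2: no divisor's leading term divides it; move -q**2 to the remainder.
  leading term q: no divisor's leading term divides it; move -14/9*q to the remainder.
  leading term 1: no divisor's leading term divides it; move 64/9 to the remainder.
The remainder -q**2 - 14/9*q + 64/9 is nonzero, so it would be added as the next basis element.

S(g_1, g_2) = -5/9*p*q + 10/9*p - q**2 - q + 6; remainder on division = -q**2 - 14/9*q + 64/9.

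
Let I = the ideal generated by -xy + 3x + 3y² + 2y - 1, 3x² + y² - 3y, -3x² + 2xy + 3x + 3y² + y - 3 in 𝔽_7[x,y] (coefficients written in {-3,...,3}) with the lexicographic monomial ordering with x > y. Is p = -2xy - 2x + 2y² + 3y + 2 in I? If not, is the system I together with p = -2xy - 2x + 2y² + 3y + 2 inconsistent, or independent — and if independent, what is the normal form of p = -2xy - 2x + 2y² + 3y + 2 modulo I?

-2xy - 2x + 2y² + 3y + 2 lies in I (it reduces to 0).

First compute the reduced Gröbner basis of I by Buchberger's algorithm.
f_1 = -xy + 3x + 3y² + 2y - 1, LT = xy.
f_2 = 3x² + y² - 3y, LT = x².
f_3 = -3x² + 2xy + 3x + 3y² + y - 3, LT = x².

S(f_1,f_2): lcm = x²y. S = -3x² - 3xy² - 2xy + x + 2y³ + y².
  leading term x²: subtract (-1)·f_2 from -3x² - 3xy² - 2xy + x + 2y³ + y² → -3xy² - 2xy + x + 2y³ + 2y² - 3y
  leading term xy²: subtract (3y)·f_1 from -3xy² - 2xy + x + 2y³ + 2y² - 3y → 3xy + x + 3y²
  leading term xy: subtract (-3)·f_1 from 3xy + x + 3y² → 3x - 2y² - y - 3
  leading term x: no divisor's leading term divides it; move 3x to the remainder.
  leading term y²: no divisor's leading term divides it; move -2y² to the remainder.
  leading term y: no divisor's leading term divides it; move -y to the remainder.
  leading term 1: no divisor's leading term divides it; move -3 to the remainder.
  remainder 3x - 2y² - y - 3 ≠ 0; add h_4 = 3x - 2y² - y - 3 to the basis.

S(f_1,f_3): lcm = x²y. S = -3x² - xy + x + y³ - 2y² - y.
  leading term x²: subtract (-1)·f_2 from -3x² - xy + x + y³ - 2y² - y → -xy + x + y³ - y² + 3y
  leading term xy: subtract (1)·f_1 from -xy + x + y³ - y² + 3y → -2x + y³ + 3y² + y + 1
  leading term x: subtract (-3)·h_4 from -2x + y³ + 3y² + y + 1 → y³ - 3y² - 2y - 1
  leading term y³: no divisor's leading term divides it; move y³ to the remainder.
  leading term y²: no divisor's leading term divides it; move -3y² to the remainder.
  leading term y: no divisor's leading term divides it; move -2y to the remainder.
  leading term 1: no divisor's leading term divides it; move -1 to the remainder.
  remainder y³ - 3y² - 2y - 1 ≠ 0; add h_5 = y³ - 3y² - 2y - 1 to the basis.

S(f_2,f_3): lcm = x². S = 3xy + x - y² - 3y - 1.
  leading term xy: subtract (-3)·f_1 from 3xy + x - y² - 3y - 1 → 3x + y² + 3y + 3
  leading term x: subtract (1)·h_4 from 3x + y² + 3y + 3 → 3y² - 3y - 1
  leading term y²: no divisor's leading term divides it; move 3y² to the remainder.
  leading term y: no divisor's leading term divides it; move -3y to the remainder.
  leading term 1: no divisor's leading term divides it; move -1 to the remainder.
  remainder 3y² - 3y - 1 ≠ 0; add h_6 = 3y² - 3y - 1 to the basis.

S(f_1,h_4): lcm = xy. S = -3x + 3y³ + 2y² - y + 1.
  leading term x: subtract (-1)·h_4 from -3x + 3y³ + 2y² - y + 1 → 3y³ - 2y - 2
  leading term y³: subtract (3)·h_5 from 3y³ - 2y - 2 → 2y² - 3y + 1
  leading term y²: subtract (3)·h_6 from 2y² - 3y + 1 → -y - 3
  leading term y: no divisor's leading term divides it; move -y to the remainder.
  leading term 1: no divisor's leading term divides it; move -3 to the remainder.
  remainder -y - 3 ≠ 0; add h_7 = -y - 3 to the basis.

The other S-polynomials (S(f_2,h_4), S(f_3,h_4), S(f_1,h_5), S(f_2,h_5), S(f_3,h_5), S(h_4,h_5), S(f_1,h_6), S(f_2,h_6), S(f_3,h_6), S(h_4,h_6), S(h_5,h_6), S(f_1,h_7), S(f_2,h_7), S(f_3,h_7), S(h_4,h_7), S(h_5,h_7), S(h_6,h_7)) all reduce to 0 modulo the current basis, so we have a Gröbner basis.
Inter-reduce: drop elements whose leading term is divisible by another's, tail-reduce, and make monic.
Reduced Gröbner basis: {x + 1, y + 3}.
Label its elements g_1 = x + 1, g_2 = y + 3.

Reduce p = -2xy - 2x + 2y² + 3y + 2 modulo G:
  leading term xy: subtract (-2y)·g_1 from -2xy - 2x + 2y² + 3y + 2 → -2x + 2y² - 2y + 2
  leading term x: subtract (-2)·g_1 from -2x + 2y² - 2y + 2 → 2y² - 2y - 3
  leading term y²: subtract (2y)·g_2 from 2y² - 2y - 3 → -y - 3
  leading term y: subtract (-1)·g_2 from -y - 3 → 0
  normal form = 0.
Since the normal form is 0, p ∈ I.

Ideal membership is decidable via reduction modulo a Gröbner basis.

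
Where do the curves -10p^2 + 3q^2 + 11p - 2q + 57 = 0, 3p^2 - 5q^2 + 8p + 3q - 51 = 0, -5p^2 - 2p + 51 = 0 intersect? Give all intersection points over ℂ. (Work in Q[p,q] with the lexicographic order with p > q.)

Compute a lex Gröbner basis by Buchberger's algorithm.
f_1 = -10p^2 + 11p + 3q^2 - 2q + 57, LT = p^2.
f_2 = 3p^2 + 8p - 5q^2 + 3q - 51, LT = p^2.
f_3 = -5p^2 - 2p + 51, LT = p^2.

S(f_1,f_2): lcm = p^2. S = -113/30p + 41/30q^2 - 4/5q + 113/10.
  reduce S modulo (f_1, f_2, f_3):
  remainder -113/30p + 41/30q^2 - 4/5q + 113/10 ≠ 0; add h_4 = -113/30p + 41/30q^2 - 4/5q + 113/10 to the basis.

S(f_1,f_3): lcm = p^2. S = -3/2p - 3/10q^2 + 1/5q + 9/2.
  reduce S modulo (f_1, f_2, f_3, h_4):
  remainder -477/565q^2 + 293/565q ≠ 0; add h_5 = -477/565q^2 + 293/565q to the basis.

S(f_1,h_4): lcm = p^2. S = 41/113pq^2 - 24/113pq + 19/10p - 3/10q^2 + 1/5q - 57/10.
  reduce S modulo (f_1, f_2, f_3, h_4, h_5):
  remainder 7288253/108531333q ≠ 0; add h_6 = 7288253/108531333q to the basis.

The other S-polynomials (S(f_2,f_3), S(f_2,h_4), S(f_3,h_4), S(f_1,h_5), S(f_2,h_5), S(f_3,h_5), S(h_4,h_5), S(f_1,h_6), S(f_2,h_6), S(f_3,h_6), S(h_4,h_6), S(h_5,h_6)) all reduce to 0 modulo the current basis, so we have a Gröbner basis.
Inter-reduce: drop elements whose leading term is divisible by another's, tail-reduce, and make monic.
Reduced Gröbner basis: {p - 3, q}.

The lex basis is triangular: the last element involves only q. Solving q = 0 gives q ∈ {0}; substituting each value into the earlier elements determines the remaining variables.
  q = 0: the earlier basis element becomes p - 3 = 0, giving p = 3 — point (3, 0).

{(3, 0)}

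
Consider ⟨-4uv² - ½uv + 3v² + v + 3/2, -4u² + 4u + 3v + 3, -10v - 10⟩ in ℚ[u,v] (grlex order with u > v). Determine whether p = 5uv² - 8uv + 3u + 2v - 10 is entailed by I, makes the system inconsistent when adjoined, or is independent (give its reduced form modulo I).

Adjoining 5uv² - 8uv + 3u + 2v - 10 makes the ideal the whole ring: the system is inconsistent.

First compute the reduced Gröbner basis of I by Buchberger's algorithm.
f_1 = -4uv² - ½uv + 3v² + v + 3/2, LT = uv².
f_2 = -4u² + 4u + 3v + 3, LT = u².
f_3 = -10v - 10, LT = v.

S(f_1,f_2): lcm = u²v². S = ⅛u²v + ¼uv² + ¾v³ - ¼uv + ¾v² - ⅜u.
  reduce S modulo (f_1, f_2, f_3):
  remainder -7/32u + 7/32 ≠ 0; add h_4 = -7/32u + 7/32 to the basis.

The other S-polynomials (S(f_1,f_3), S(f_2,f_3), S(f_1,h_4), S(f_2,h_4), S(f_3,h_4)) all reduce to 0 modulo the current basis, so we have a Gröbner basis.
Inter-reduce: drop elements whose leading term is divisible by another's, tail-reduce, and make monic.
Reduced Gröbner basis: {u - 1, v + 1}.
Label its elements g_1 = u - 1, g_2 = v + 1.

Reduce p = 5uv² - 8uv + 3u + 2v - 10 modulo G:
  leading term uv²: subtract (5v²)·g_1 from 5uv² - 8uv + 3u + 2v - 10 → -8uv + 5v² + 3u + 2v - 10
  leading term uv: subtract (-8v)·g_1 from -8uv + 5v² + 3u + 2v - 10 → 5v² + 3u - 6v - 10
  leading term v²: subtract (5v)·g_2 from 5v² + 3u - 6v - 10 → 3u - 11v - 10
  leading term u: subtract (3)·g_1 from 3u - 11v - 10 → -11v - 7
  leading term v: subtract (-11)·g_2 from -11v - 7 → 4
  leading term 1: no divisor's leading term divides it; move 4 to the remainder.
  normal form = 4.
The normal form is nonzero, so p ∉ I. Since p minus its normal form lies in I, I + (p) = I + (r) where r = 4; decide whether this ideal is the whole ring.
Here r = 4 is a nonzero constant, hence a unit: 1 ∈ I + (p), the Gröbner basis of I + (p) is {1}, and the enlarged system has no common solution — adjoining p is inconsistent.

Ideal membership is decidable via reduction modulo a Gröbner basis.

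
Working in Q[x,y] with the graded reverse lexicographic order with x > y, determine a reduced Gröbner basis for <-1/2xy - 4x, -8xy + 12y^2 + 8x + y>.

G = {x^2 + 95/9x, xy + 8x, y^2 + 6x + 1/12y}

f_1 = -1/2xy - 4x, LT = xy.
f_2 = -8xy + 12y^2 + 8x + y, LT = xy.

S(f_1,f_2): lcm = xy. S = 3/2y^2 + 9x + 1/8y.
  leading term y^2: no divisor's leading term divides it; move 3/2y^2 to the remainder.
  leading term x: no divisor's leading term divides it; move 9x to the remainder.
  leading term y: no divisor's leading term divides it; move 1/8y to the remainder.
  remainder 3/2y^2 + 9x + 1/8y ≠ 0; add g_3 = 3/2y^2 + 9x + 1/8y to the basis.

S(f_1,g_3): lcm = xy^2. S = -6x^2 + 95/12xy.
  leading term x^2: no divisor's leading term divides it; move -6x^2 to the remainder.
  leading term xy: subtract (-95/6)·f_1 from 95/12xy → -190/3x
  leading term x: no divisor's leading term divides it; move -190/3x to the remainder.
  remainder -6x^2 - 190/3x ≠ 0; add g_4 = -6x^2 - 190/3x to the basis.

The other S-polynomials (S(f_2,g_3), S(f_1,g_4), S(f_2,g_4), S(g_3,g_4)) all reduce to 0 modulo the current basis, so we have a Gröbner basis.
Inter-reduce: drop elements whose leading term is divisible by another's, tail-reduce, and make monic.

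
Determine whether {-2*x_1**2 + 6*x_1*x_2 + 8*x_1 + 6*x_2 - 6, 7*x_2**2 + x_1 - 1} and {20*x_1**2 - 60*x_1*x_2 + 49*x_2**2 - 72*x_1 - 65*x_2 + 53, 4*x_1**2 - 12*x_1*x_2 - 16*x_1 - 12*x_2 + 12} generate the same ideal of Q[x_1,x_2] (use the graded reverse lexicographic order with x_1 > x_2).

For a fixed monomial order, each ideal has a unique reduced Gröbner basis; comparing bases decides equality.
Buchberger on the first generating set:
f_1 = -2*x_1**2 + 6*x_1*x_2 + 8*x_1 + 6*x_2 - 6, LT = x_1**2.
f_2 = 7*x_2**2 + x_1 - 1, LT = x_2**2.

The S-polynomials (S(f_1,f_2)) all reduce to 0 modulo the current basis, so we have a Gröbner basis.
Inter-reduce: drop elements whose leading term is divisible by another's, tail-reduce, and make monic.
Reduced Gröbner basis: {x_1**2 - 3*x_1*x_2 - 4*x_1 - 3*x_2 + 3, x_2**2 + 1/7*x_1 - 1/7}.

Buchberger on the second generating set:
h_1 = 20*x_1**2 - 60*x_1*x_2 + 49*x_2**2 - 72*x_1 - 65*x_2 + 53, LT = x_1**2.
h_2 = 4*x_1**2 - 12*x_1*x_2 - 16*x_1 - 12*x_2 + 12, LT = x_1**2.

S(h_1,h_2): lcm = x_1**2. S = 49/20*x_2**2 + 2/5*x_1 - 1/4*x_2 - 7/20.
  reduce S modulo (h_1, h_2):
  remainder 49/20*x_2**2 + 2/5*x_1 - 1/4*x_2 - 7/20 ≠ 0; add k_3 = 49/20*x_2**2 + 2/5*x_1 - 1/4*x_2 - 7/20 to the basis.

The other S-polynomials (S(h_1,k_3), S(h_2,k_3)) all reduce to 0 modulo the current basis, so we have a Gröbner basis.
Inter-reduce: drop elements whose leading term is divisible by another's, tail-reduce, and make monic.
Reduced Gröbner basis: {x_1**2 - 3*x_1*x_2 - 4*x_1 - 3*x_2 + 3, x_2**2 + 8/49*x_1 - 5/49*x_2 - 1/7}.

Since the reduced bases disagree, the two ideals are not the same.

No, the ideals differ.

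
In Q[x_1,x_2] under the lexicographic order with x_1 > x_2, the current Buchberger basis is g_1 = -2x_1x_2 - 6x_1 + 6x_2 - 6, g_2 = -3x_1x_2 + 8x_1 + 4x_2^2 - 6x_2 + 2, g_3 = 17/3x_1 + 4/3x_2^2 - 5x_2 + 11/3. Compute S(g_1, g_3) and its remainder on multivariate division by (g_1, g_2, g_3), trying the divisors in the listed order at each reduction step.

S(g_1, g_3) = 3x_1 - 4/17x_2^3 + 15/17x_2^2 - 62/17x_2 + 3; remainder on division = -4/17x_2^3 + 3/17x_2^2 - x_2 + 18/17.

lcm(LM(g_1), LM(g_3)) = x_1x_2.
S = (lcm/LT(g_1))·g_1 − (lcm/LT(g_3))·g_3 = 3x_1 - 4/17x_2^3 + 15/17x_2^2 - 62/17x_2 + 3.
Reduce S modulo (g_1, g_2, g_3) in that order:
  leading term x_1: subtract (9/17)·g_3 from 3x_1 - 4/17x_2^3 + 15/17x_2^2 - 62/17x_2 + 3 → -4/17x_2^3 + 3/17x_2^2 - x_2 + 18/17
  leading term x_2^3: no divisor's leading term divides it; move -4/17x_2^3 to the remainder.
  leading term x_2^2: no divisor's leading term divides it; move 3/17x_2^2 to the remainder.
  leading term x_2: no divisor's leading term divides it; move -x_2 to the remainder.
  leading term 1: no divisor's leading term divides it; move 18/17 to the remainder.
The remainder -4/17x_2^3 + 3/17x_2^2 - x_2 + 18/17 is nonzero, so it would be added as the next basis element.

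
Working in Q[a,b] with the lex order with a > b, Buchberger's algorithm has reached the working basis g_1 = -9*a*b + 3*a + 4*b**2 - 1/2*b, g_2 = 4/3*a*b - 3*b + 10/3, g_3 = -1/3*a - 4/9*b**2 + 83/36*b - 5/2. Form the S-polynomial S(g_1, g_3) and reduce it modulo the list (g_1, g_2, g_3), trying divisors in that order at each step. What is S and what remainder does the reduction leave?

lcm(LM(g_1), LM(g_3)) = a*b.
S = (lcm/LT(g_1))·g_1 − (lcm/LT(g_3))·g_3 = -1/3*a - 4/3*b**3 + 233/36*b**2 - 67/9*b.
Reduce S modulo (g_1, g_2, g_3) in that order:
  leading term a: subtract (1)·g_3 from -1/3*a - 4/3*b**3 + 233/36*b**2 - 67/9*b → -4/3*b**3 + 83/12*b**2 - 39/4*b + 5/2
  leading term b**3: no divisor's leading term divides it; move -4/3*b**3 to the remainder.
  leading term b**2: no divisor's leading term divides it; move 83/12*b**2 to the remainder.
  leading term b: no divisor's leading term divides it; move -39/4*b to the remainder.
  leading term 1: no divisor's leading term divides it; move 5/2 to the remainder.
The remainder -4/3*b**3 + 83/12*b**2 - 39/4*b + 5/2 is nonzero, so it would be added as the next basis element.

S(g_1, g_3) = -1/3*a - 4/3*b**3 + 233/36*b**2 - 67/9*b; remainder on division = -4/3*b**3 + 83/12*b**2 - 39/4*b + 5/2.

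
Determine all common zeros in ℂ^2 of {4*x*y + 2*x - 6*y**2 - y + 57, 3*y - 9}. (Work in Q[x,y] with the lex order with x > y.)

Compute a lex Gröbner basis by Buchberger's algorithm.
f_1 = 4*x*y + 2*x - 6*y**2 - y + 57, LT = x*y.
f_2 = 3*y - 9, LT = y.

S(f_1,f_2): lcm = x*y. S = 7/2*x - 3/2*y**2 - 1/4*y + 57/4.
  leading term x: no divisor's leading term divides it; move 7/2*x to the remainder.
  leading term y**2: subtract (-1/2*y)·f_2 from -3/2*y**2 - 1/4*y + 57/4 → -19/4*y + 57/4
  leading term y: subtract (-19/12)·f_2 from -19/4*y + 57/4 → 0
  remainder 7/2*x ≠ 0; add h_3 = 7/2*x to the basis.

S(f_1,h_3): lcm = x*y. S = 1/2*x - 3/2*y**2 - 1/4*y + 57/4.
  leading term x: subtract (1/7)·h_3 from 1/2*x - 3/2*y**2 - 1/4*y + 57/4 → -3/2*y**2 - 1/4*y + 57/4
  leading term y**2: subtract (-1/2*y)·f_2 from -3/2*y**2 - 1/4*y + 57/4 → -19/4*y + 57/4
  leading term y: subtract (-19/12)·f_2 from -19/4*y + 57/4 → 0
  remainder 0.

S(f_2,h_3): leading monomials are coprime, so the S-polynomial reduces to 0 (Buchberger's first criterion).
Every S-polynomial of the final basis reduces to 0, so we have a Gröbner basis.
Inter-reduce: drop elements whose leading term is divisible by another's, tail-reduce, and make monic.
Reduced Gröbner basis: {x, y - 3}.

The lex basis is triangular: the last element involves only y. Solving y - 3 = 0 gives y ∈ {3}; substituting each value into the earlier elements determines the remaining variables.
  y = 3: the earlier basis element becomes x = 0, giving x = 0 — point (0, 3).
Substituting each solution back into the original system confirms all equations vanish.

{(0, 3)}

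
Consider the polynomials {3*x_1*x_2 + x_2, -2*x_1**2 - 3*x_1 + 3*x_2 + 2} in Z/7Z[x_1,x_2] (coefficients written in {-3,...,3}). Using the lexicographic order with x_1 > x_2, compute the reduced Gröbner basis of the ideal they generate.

Buchberger's algorithm terminates because the ascending chain of leading-term ideals stabilizes.

f_1 = 3*x_1*x_2 + x_2, LT = x_1*x_2.
f_2 = -2*x_1**2 - 3*x_1 + 3*x_2 + 2, LT = x_1**2.

S(f_1,f_2): lcm = x_1**2*x_2. S = -2*x_2**2 + x_2.
  leading term x_2**2: no divisor's leading term divides it; move -2*x_2**2 to the remainder.
  leading term x_2: no divisor's leading term divides it; move x_2 to the remainder.
  remainder -2*x_2**2 + x_2 ≠ 0; add g_3 = -2*x_2**2 + x_2 to the basis.

S(f_1,g_3): lcm = x_1*x_2**2. S = -3*x_1*x_2 - 2*x_2**2.
  leading term x_1*x_2: subtract (-1)·f_1 from -3*x_1*x_2 - 2*x_2**2 → -2*x_2**2 + x_2
  leading term x_2**2: subtract (1)·g_3 from -2*x_2**2 + x_2 → 0
  remainder 0.

S(f_2,g_3): leading monomials are coprime, so the S-polynomial reduces to 0 (Buchberger's first criterion).
Every S-polynomial of the final basis reduces to 0, so we have a Gröbner basis.

G = {x_1**2 - 2*x_1 + 2*x_2 - 1, x_1*x_2 - 2*x_2, x_2**2 + 3*x_2}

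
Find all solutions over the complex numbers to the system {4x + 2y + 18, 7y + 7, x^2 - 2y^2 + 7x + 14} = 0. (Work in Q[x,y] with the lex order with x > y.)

Compute a lex Gröbner basis by Buchberger's algorithm.
f_1 = 4x + 2y + 18, LT = x.
f_2 = 7y + 7, LT = y.
f_3 = x^2 + 7x - 2y^2 + 14, LT = x^2.

The S-polynomials (S(f_1,f_2), S(f_1,f_3), S(f_2,f_3)) all reduce to 0 modulo the current basis, so we have a Gröbner basis.
Inter-reduce: drop elements whose leading term is divisible by another's, tail-reduce, and make monic.
Reduced Gröbner basis: {x + 4, y + 1}.

From the last basis element, y + 1 = 0, so y takes values in {-1}. Each choice, substituted upward through the basis, yields the corresponding point(s) of the solution set.
  y = -1: the earlier basis element becomes x + 4 = 0, giving x = -4 — point (-4, -1).
This is the nonlinear analogue of row-reducing a linear system.

{(-4, -1)}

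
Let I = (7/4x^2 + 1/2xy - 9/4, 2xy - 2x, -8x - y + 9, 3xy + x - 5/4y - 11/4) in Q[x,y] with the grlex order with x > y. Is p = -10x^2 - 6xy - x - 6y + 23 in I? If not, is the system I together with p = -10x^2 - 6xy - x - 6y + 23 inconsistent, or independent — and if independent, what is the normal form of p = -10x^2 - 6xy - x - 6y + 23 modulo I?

First compute the reduced Gröbner basis of I by Buchberger's algorithm.
f_1 = 7/4x^2 + 1/2xy - 9/4, LT = x^2.
f_2 = 2xy - 2x, LT = xy.
f_3 = -8x - y + 9, LT = x.
f_4 = 3xy + x - 5/4y - 11/4, LT = xy.

S(f_1,f_2): lcm = x^2y. S = 2/7xy^2 + x^2 - 9/7y.
  reduce S modulo (f_1, f_2, f_3, f_4):
  remainder -9/7y + 9/7 ≠ 0; add h_5 = -9/7y + 9/7 to the basis.

The other S-polynomials (S(f_1,f_3), S(f_1,f_4), S(f_2,f_3), S(f_2,f_4), S(f_3,f_4), S(f_1,h_5), S(f_2,h_5), S(f_3,h_5), S(f_4,h_5)) all reduce to 0 modulo the current basis, so we have a Gröbner basis.
Inter-reduce: drop elements whose leading term is divisible by another's, tail-reduce, and make monic.
Reduced Gröbner basis: {x - 1, y - 1}.
Label its elements g_1 = x - 1, g_2 = y - 1.

Reduce p = -10x^2 - 6xy - x - 6y + 23 modulo G:
  leading term x^2: subtract (-10x)·g_1 from -10x^2 - 6xy - x - 6y + 23 → -6xy - 11x - 6y + 23
  leading term xy: subtract (-6y)·g_1 from -6xy - 11x - 6y + 23 → -11x - 12y + 23
  leading term x: subtract (-11)·g_1 from -11x - 12y + 23 → -12y + 12
  leading term y: subtract (-12)·g_2 from -12y + 12 → 0
  normal form = 0.
Since the normal form is 0, p ∈ I.

The remainder on division by a Gröbner basis is unique — it is the normal form.

-10x^2 - 6xy - x - 6y + 23 lies in I (it reduces to 0).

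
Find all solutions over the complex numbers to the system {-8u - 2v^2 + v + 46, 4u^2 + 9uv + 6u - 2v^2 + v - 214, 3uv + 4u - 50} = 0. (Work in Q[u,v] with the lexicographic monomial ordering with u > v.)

{(5, 2)}

Compute a lex Gröbner basis by Buchberger's algorithm.
f_1 = -8u - 2v^2 + v + 46, LT = u.
f_2 = 4u^2 + 9uv + 6u - 2v^2 + v - 214, LT = u^2.
f_3 = 3uv + 4u - 50, LT = uv.

S(f_1,f_2): lcm = u^2. S = 1/4uv^2 - 19/8uv - 29/4u + 1/2v^2 - 1/4v + 107/2.
  leading term uv^2: subtract (-1/32v^2)·f_1 from 1/4uv^2 - 19/8uv - 29/4u + 1/2v^2 - 1/4v + 107/2 → -19/8uv - 29/4u - 1/16v^4 + 1/32v^3 + 31/16v^2 - 1/4v + 107/2
  leading term uv: subtract (19/64v)·f_1 from -19/8uv - 29/4u - 1/16v^4 + 1/32v^3 + 31/16v^2 - 1/4v + 107/2 → -29/4u - 1/16v^4 + 5/8v^3 + 105/64v^2 - 445/32v + 107/2
  leading term u: subtract (29/32)·f_1 from -29/4u - 1/16v^4 + 5/8v^3 + 105/64v^2 - 445/32v + 107/2 → -1/16v^4 + 5/8v^3 + 221/64v^2 - 237/16v + 189/16
  leading term v^4: no divisor's leading term divides it; move -1/16v^4 to the remainder.
  leading term v^3: no divisor's leading term divides it; move 5/8v^3 to the remainder.
  leading term v^2: no divisor's leading term divides it; move 221/64v^2 to the remainder.
  leading term v: no divisor's leading term divides it; move -237/16v to the remainder.
  leading term 1: no divisor's leading term divides it; move 189/16 to the remainder.
  remainder -1/16v^4 + 5/8v^3 + 221/64v^2 - 237/16v + 189/16 ≠ 0; add h_4 = -1/16v^4 + 5/8v^3 + 221/64v^2 - 237/16v + 189/16 to the basis.

S(f_1,f_3): lcm = uv. S = -4/3u + 1/4v^3 - 1/8v^2 - 23/4v + 50/3.
  leading term u: subtract (1/6)·f_1 from -4/3u + 1/4v^3 - 1/8v^2 - 23/4v + 50/3 → 1/4v^3 + 5/24v^2 - 71/12v + 9
  leading term v^3: no divisor's leading term divides it; move 1/4v^3 to the remainder.
  leading term v^2: no divisor's leading term divides it; move 5/24v^2 to the remainder.
  leading term v: no divisor's leading term divides it; move -71/12v to the remainder.
  leading term 1: no divisor's leading term divides it; move 9 to the remainder.
  remainder 1/4v^3 + 5/24v^2 - 71/12v + 9 ≠ 0; add h_5 = 1/4v^3 + 5/24v^2 - 71/12v + 9 to the basis.

S(f_2,f_3): lcm = u^2v. S = -4/3u^2 + 9/4uv^2 + 3/2uv + 50/3u - 1/2v^3 + 1/4v^2 - 107/2v.
  leading term u^2: subtract (1/6u)·f_1 from -4/3u^2 + 9/4uv^2 + 3/2uv + 50/3u - 1/2v^3 + 1/4v^2 - 107/2v → 31/12uv^2 + 4/3uv + 9u - 1/2v^3 + 1/4v^2 - 107/2v
  leading term uv^2: subtract (-31/96v^2)·f_1 from 31/12uv^2 + 4/3uv + 9u - 1/2v^3 + 1/4v^2 - 107/2v → 4/3uv + 9u - 31/48v^4 - 17/96v^3 + 725/48v^2 - 107/2v
  leading term uv: subtract (-1/6v)·f_1 from 4/3uv + 9u - 31/48v^4 - 17/96v^3 + 725/48v^2 - 107/2v → 9u - 31/48v^4 - 49/96v^3 + 733/48v^2 - 275/6v
  leading term u: subtract (-9/8)·f_1 from 9u - 31/48v^4 - 49/96v^3 + 733/48v^2 - 275/6v → -31/48v^4 - 49/96v^3 + 625/48v^2 - 1073/24v + 207/4
  leading term v^4: subtract (31/3)·h_4 from -31/48v^4 - 49/96v^3 + 625/48v^2 - 1073/24v + 207/4 → -223/32v^3 - 4351/192v^2 + 5201/48v - 1125/16
  leading term v^3: subtract (-223/8)·h_5 from -223/32v^3 - 4351/192v^2 + 5201/48v - 1125/16 → -809/48v^2 - 5431/96v + 2889/16
  leading term v^2: no divisor's leading term divides it; move -809/48v^2 to the remainder.
  leading term v: no divisor's leading term divides it; move -5431/96v to the remainder.
  leading term 1: no divisor's leading term divides it; move 2889/16 to the remainder.
  remainder -809/48v^2 - 5431/96v + 2889/16 ≠ 0; add h_6 = -809/48v^2 - 5431/96v + 2889/16 to the basis.

S(f_3,h_4): lcm = uv^4. S = 34/3uv^3 + 221/4uv^2 - 237uv + 189u - 50/3v^3.
  leading term uv^3: subtract (-17/12v^3)·f_1 from 34/3uv^3 + 221/4uv^2 - 237uv + 189u - 50/3v^3 → 221/4uv^2 - 237uv + 189u - 17/6v^5 + 17/12v^4 + 97/2v^3
  leading term uv^2: subtract (-221/32v^2)·f_1 from 221/4uv^2 - 237uv + 189u - 17/6v^5 + 17/12v^4 + 97/2v^3 → -237uv + 189u - 17/6v^5 - 595/48v^4 + 1773/32v^3 + 5083/16v^2
  leading term uv: subtract (237/8v)·f_1 from -237uv + 189u - 17/6v^5 - 595/48v^4 + 1773/32v^3 + 5083/16v^2 → 189u - 17/6v^5 - 595/48v^4 + 3669/32v^3 + 4609/16v^2 - 5451/4v
  leading term u: subtract (-189/8)·f_1 from 189u - 17/6v^5 - 595/48v^4 + 3669/32v^3 + 4609/16v^2 - 5451/4v → -17/6v^5 - 595/48v^4 + 3669/32v^3 + 3853/16v^2 - 10713/8v + 4347/4
  leading term v^5: subtract (136/3v)·h_4 from -17/6v^5 - 595/48v^4 + 3669/32v^3 + 3853/16v^2 - 10713/8v + 4347/4 → -1955/48v^4 - 4021/96v^3 + 14597/16v^2 - 14997/8v + 4347/4
  leading term v^4: subtract (1955/3)·h_4 from -1955/48v^4 - 4021/96v^3 + 14597/16v^2 - 14997/8v + 4347/4 → -43121/96v^3 - 256891/192v^2 + 124451/16v - 105777/16
  leading term v^3: subtract (-43121/24)·h_5 from -43121/96v^3 - 256891/192v^2 + 124451/16v - 105777/16 → -138767/144v^2 - 821473/288v + 152949/16
  leading term v^2: subtract (138767/2427)·h_6 from -138767/144v^2 - 821473/288v + 152949/16 → 618555/1618v - 618555/809
  leading term v: no divisor's leading term divides it; move 618555/1618v to the remainder.
  leading term 1: no divisor's leading term divides it; move -618555/809 to the remainder.
  remainder 618555/1618v - 618555/809 ≠ 0; add h_7 = 618555/1618v - 618555/809 to the basis.

The other S-polynomials (S(f_1,h_4), S(f_2,h_4), S(f_1,h_5), S(f_2,h_5), S(f_3,h_5), S(h_4,h_5), S(f_1,h_6), S(f_2,h_6), S(f_3,h_6), S(h_4,h_6), S(h_5,h_6), S(f_1,h_7), S(f_2,h_7), S(f_3,h_7), S(h_4,h_7), S(h_5,h_7), S(h_6,h_7)) all reduce to 0 modulo the current basis, so we have a Gröbner basis.
Inter-reduce: drop elements whose leading term is divisible by another's, tail-reduce, and make monic.
Reduced Gröbner basis: {u - 5, v - 2}.

Since the basis is lex-ordered, v - 2 is univariate in v. Its roots are {2}. Back-substituting each root into the other basis elements fixes the other coordinates.
  v = 2: the earlier basis element becomes u - 5 = 0, giving u = 5 — point (5, 2).
Check: every point annihilates each of the original generators.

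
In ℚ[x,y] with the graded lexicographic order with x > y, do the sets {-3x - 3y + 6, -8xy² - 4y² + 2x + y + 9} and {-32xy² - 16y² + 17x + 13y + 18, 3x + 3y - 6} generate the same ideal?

Equality of ideals is decidable: compute both reduced Gröbner bases (unique for the ordering) and check whether they agree.
Buchberger on the first generating set:
f_1 = -3x - 3y + 6, LT = x.
f_2 = -8xy² - 4y² + 2x + y + 9, LT = xy².

S(f_1,f_2): lcm = xy². S = y³ - 5/2y² + ¼x + ⅛y + 9/8.
  leading term y³: no divisor's leading term divides it; move y³ to the remainder.
  leading term y²: no divisor's leading term divides it; move -5/2y² to the remainder.
  leading term x: subtract (-1/12)·f_1 from ¼x + ⅛y + 9/8 → -⅛y + 13/8
  leading term y: no divisor's leading term divides it; move -⅛y to the remainder.
  leading term 1: no divisor's leading term divides it; move 13/8 to the remainder.
  remainder y³ - 5/2y² - ⅛y + 13/8 ≠ 0; add g_3 = y³ - 5/2y² - ⅛y + 13/8 to the basis.

The other S-polynomials (S(f_1,g_3), S(f_2,g_3)) all reduce to 0 modulo the current basis, so we have a Gröbner basis.
Inter-reduce: drop elements whose leading term is divisible by another's, tail-reduce, and make monic.
Reduced Gröbner basis: {y³ - 5/2y² - ⅛y + 13/8, x + y - 2}.

Buchberger on the second generating set:
h_1 = -32xy² - 16y² + 17x + 13y + 18, LT = xy².
h_2 = 3x + 3y - 6, LT = x.

S(h_1,h_2): lcm = xy². S = -y³ + 5/2y² - 17/32x - 13/32y - 9/16.
  leading term y³: no divisor's leading term divides it; move -y³ to the remainder.
  leading term y²: no divisor's leading term divides it; move 5/2y² to the remainder.
  leading term x: subtract (-17/96)·h_2 from -17/32x - 13/32y - 9/16 → ⅛y - 13/8
  leading term y: no divisor's leading term divides it; move ⅛y to the remainder.
  leading term 1: no divisor's leading term divides it; move -13/8 to the remainder.
  remainder -y³ + 5/2y² + ⅛y - 13/8 ≠ 0; add k_3 = -y³ + 5/2y² + ⅛y - 13/8 to the basis.

The other S-polynomials (S(h_1,k_3), S(h_2,k_3)) all reduce to 0 modulo the current basis, so we have a Gröbner basis.
Inter-reduce: drop elements whose leading term is divisible by another's, tail-reduce, and make monic.
Reduced Gröbner basis: {y³ - 5/2y² - ⅛y + 13/8, x + y - 2}.

The two bases agree; hence the ideals are identical.

Yes, the ideals are equal.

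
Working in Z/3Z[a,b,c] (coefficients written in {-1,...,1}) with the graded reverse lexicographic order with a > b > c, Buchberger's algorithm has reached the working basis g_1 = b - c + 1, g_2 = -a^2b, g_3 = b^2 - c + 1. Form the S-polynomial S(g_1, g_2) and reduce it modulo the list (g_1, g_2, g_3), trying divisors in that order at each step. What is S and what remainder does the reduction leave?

lcm(LM(g_1), LM(g_2)) = a^2b.
S = (lcm/LT(g_1))·g_1 − (lcm/LT(g_2))·g_2 = -a^2c + a^2.
Reduce S modulo (g_1, g_2, g_3) in that order:
  leading term a^2c: no divisor's leading term divides it; move -a^2c to the remainder.
  leading term a^2: no divisor's leading term divides it; move a^2 to the remainder.
The remainder -a^2c + a^2 is nonzero, so it would be added as the next basis element.
This is the inner loop of Buchberger's algorithm — each nonzero remainder becomes a new basis element.

S(g_1, g_2) = -a^2c + a^2; remainder on division = -a^2c + a^2.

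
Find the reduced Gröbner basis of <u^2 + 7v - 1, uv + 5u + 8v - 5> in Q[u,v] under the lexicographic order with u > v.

G = {u + 7/45v^2 + 98/45v - 1, v^3 + 19v^2 + 85/7v}

f_1 = u^2 + 7v - 1, LT = u^2.
f_2 = uv + 5u + 8v - 5, LT = uv.

S(f_1,f_2): lcm = u^2v. S = -5u^2 - 8uv + 5u + 7v^2 - v.
  leading term u^2: subtract (-5)·f_1 from -5u^2 - 8uv + 5u + 7v^2 - v → -8uv + 5u + 7v^2 + 34v - 5
  leading term uv: subtract (-8)·f_2 from -8uv + 5u + 7v^2 + 34v - 5 → 45u + 7v^2 + 98v - 45
  leading term u: no divisor's leading term divides it; move 45u to the remainder.
  leading term v^2: no divisor's leading term divides it; move 7v^2 to the remainder.
  leading term v: no divisor's leading term divides it; move 98v to the remainder.
  leading term 1: no divisor's leading term divides it; move -45 to the remainder.
  remainder 45u + 7v^2 + 98v - 45 ≠ 0; add g_3 = 45u + 7v^2 + 98v - 45 to the basis.

S(f_2,g_3): lcm = uv. S = 5u - 7/45v^3 - 98/45v^2 + 9v - 5.
  leading term u: subtract (1/9)·g_3 from 5u - 7/45v^3 - 98/45v^2 + 9v - 5 → -7/45v^3 - 133/45v^2 - 17/9v
  leading term v^3: no divisor's leading term divides it; move -7/45v^3 to the remainder.
  leading term v^2: no divisor's leading term divides it; move -133/45v^2 to the remainder.
  leading term v: no divisor's leading term divides it; move -17/9v to the remainder.
  remainder -7/45v^3 - 133/45v^2 - 17/9v ≠ 0; add g_4 = -7/45v^3 - 133/45v^2 - 17/9v to the basis.

The other S-polynomials (S(f_1,g_3), S(f_1,g_4), S(f_2,g_4), S(g_3,g_4)) all reduce to 0 modulo the current basis, so we have a Gröbner basis.
Inter-reduce: drop elements whose leading term is divisible by another's, tail-reduce, and make monic.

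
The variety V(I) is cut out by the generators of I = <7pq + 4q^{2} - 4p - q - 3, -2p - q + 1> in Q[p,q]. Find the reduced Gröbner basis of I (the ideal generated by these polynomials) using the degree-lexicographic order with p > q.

G = {q^{2} + 9q - 10, p + \tfrac{1}{2}q - \tfrac{1}{2}}

f_1 = 7pq + 4q^{2} - 4p - q - 3, LT = pq.
f_2 = -2p - q + 1, LT = p.

S(f_1,f_2): lcm = pq. S = \tfrac{1}{14}q^{2} - \tfrac{4}{7}p + \tfrac{5}{14}q - \tfrac{3}{7}.
  leading term q^{2}: no divisor's leading term divides it; move \tfrac{1}{14}q^{2} to the remainder.
  leading term p: subtract (\tfrac{2}{7})·f_2 from -\tfrac{4}{7}p + \tfrac{5}{14}q - \tfrac{3}{7} → \tfrac{9}{14}q - \tfrac{5}{7}
  leading term q: no divisor's leading term divides it; move \tfrac{9}{14}q to the remainder.
  leading term 1: no divisor's leading term divides it; move -\tfrac{5}{7} to the remainder.
  remainder \tfrac{1}{14}q^{2} + \tfrac{9}{14}q - \tfrac{5}{7} ≠ 0; add g_3 = \tfrac{1}{14}q^{2} + \tfrac{9}{14}q - \tfrac{5}{7} to the basis.

The other S-polynomials (S(f_1,g_3), S(f_2,g_3)) all reduce to 0 modulo the current basis, so we have a Gröbner basis.
Inter-reduce: drop elements whose leading term is divisible by another's, tail-reduce, and make monic.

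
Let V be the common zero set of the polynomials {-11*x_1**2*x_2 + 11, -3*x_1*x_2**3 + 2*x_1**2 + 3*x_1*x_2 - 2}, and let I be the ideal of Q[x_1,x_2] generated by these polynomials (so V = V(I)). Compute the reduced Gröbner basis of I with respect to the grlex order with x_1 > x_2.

f_1 = -11*x_1**2*x_2 + 11, LT = x_1**2*x_2.
f_2 = -3*x_1*x_2**3 + 2*x_1**2 + 3*x_1*x_2 - 2, LT = x_1*x_2**3.

S(f_1,f_2): lcm = x_1**2*x_2**3. S = 2/3*x_1**3 + x_1**2*x_2 - x_2**2 - 2/3*x_1.
  leading term x_1**3: no divisor's leading term divides it; move 2/3*x_1**3 to the remainder.
  leading term x_1**2*x_2: subtract (-1/11)·f_1 from x_1**2*x_2 - x_2**2 - 2/3*x_1 → -x_2**2 - 2/3*x_1 + 1
  leading term x_2**2: no divisor's leading term divides it; move -x_2**2 to the remainder.
  leading term x_1: no divisor's leading term divides it; move -2/3*x_1 to the remainder.
  leading term 1: no divisor's leading term divides it; move 1 to the remainder.
  remainder 2/3*x_1**3 - x_2**2 - 2/3*x_1 + 1 ≠ 0; add g_3 = 2/3*x_1**3 - x_2**2 - 2/3*x_1 + 1 to the basis.

S(f_1,g_3): lcm = x_1**3*x_2. S = 3/2*x_2**3 + x_1*x_2 - x_1 - 3/2*x_2.
  leading term x_2**3: no divisor's leading term divides it; move 3/2*x_2**3 to the remainder.
  leading term x_1*x_2: no divisor's leading term divides it; move x_1*x_2 to the remainder.
  leading term x_1: no divisor's leading term divides it; move -x_1 to the remainder.
  leading term x_2: no divisor's leading term divides it; move -3/2*x_2 to the remainder.
  remainder 3/2*x_2**3 + x_1*x_2 - x_1 - 3/2*x_2 ≠ 0; add g_4 = 3/2*x_2**3 + x_1*x_2 - x_1 - 3/2*x_2 to the basis.

The other S-polynomials (S(f_2,g_3), S(f_1,g_4), S(f_2,g_4), S(g_3,g_4)) all reduce to 0 modulo the current basis, so we have a Gröbner basis.
Inter-reduce: drop elements whose leading term is divisible by another's, tail-reduce, and make monic.

G = {x_1**3 - 3/2*x_2**2 - x_1 + 3/2, x_1**2*x_2 - 1, x_2**3 + 2/3*x_1*x_2 - 2/3*x_1 - x_2}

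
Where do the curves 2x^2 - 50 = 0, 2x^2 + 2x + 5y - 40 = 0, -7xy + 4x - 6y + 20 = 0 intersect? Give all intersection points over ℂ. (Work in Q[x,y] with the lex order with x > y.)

{(-5, 0)}

Compute a lex Gröbner basis by Buchberger's algorithm.
f_1 = 2x^2 - 50, LT = x^2.
f_2 = 2x^2 + 2x + 5y - 40, LT = x^2.
f_3 = -7xy + 4x - 6y + 20, LT = xy.

S(f_1,f_2): lcm = x^2. S = -x - 5/2y - 5.
  reduce S modulo (f_1, f_2, f_3):
  remainder -x - 5/2y - 5 ≠ 0; add h_4 = -x - 5/2y - 5 to the basis.

S(f_1,f_3): lcm = x^2y. S = 4/7x^2 - 6/7xy + 20/7x - 25y.
  reduce S modulo (f_1, f_2, f_3, h_4):
  remainder -1479/49y ≠ 0; add h_5 = -1479/49y to the basis.

The other S-polynomials (S(f_2,f_3), S(f_1,h_4), S(f_2,h_4), S(f_3,h_4), S(f_1,h_5), S(f_2,h_5), S(f_3,h_5), S(h_4,h_5)) all reduce to 0 modulo the current basis, so we have a Gröbner basis.
Inter-reduce: drop elements whose leading term is divisible by another's, tail-reduce, and make monic.
Reduced Gröbner basis: {x + 5, y}.

Elimination: the polynomial y lies in the elimination ideal for y, so y ∈ {0}. For each such y, the remaining basis elements (now univariate) give the rest of the solution.
  y = 0: the earlier basis element becomes x + 5 = 0, giving x = -5 — point (-5, 0).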